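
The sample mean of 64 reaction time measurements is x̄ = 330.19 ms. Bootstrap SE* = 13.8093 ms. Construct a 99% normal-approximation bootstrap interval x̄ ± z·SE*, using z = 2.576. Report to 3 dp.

Margin = 2.576 × 13.8093 = 35.5728
Interval: 330.19 ± 35.5728

(294.617, 365.763)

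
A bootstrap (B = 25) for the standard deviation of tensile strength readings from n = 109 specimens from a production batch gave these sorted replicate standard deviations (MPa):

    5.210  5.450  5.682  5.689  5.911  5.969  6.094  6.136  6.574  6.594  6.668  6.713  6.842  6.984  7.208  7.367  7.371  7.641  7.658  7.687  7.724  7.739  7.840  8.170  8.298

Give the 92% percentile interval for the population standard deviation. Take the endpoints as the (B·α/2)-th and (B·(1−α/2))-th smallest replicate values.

(5.210, 8.170)

α = 0.08; lower rank = 25 × 0.040 = 1; upper rank = 25 × 0.960 = 24.
The 1st smallest replicate is 5.210; the 24th is 8.170.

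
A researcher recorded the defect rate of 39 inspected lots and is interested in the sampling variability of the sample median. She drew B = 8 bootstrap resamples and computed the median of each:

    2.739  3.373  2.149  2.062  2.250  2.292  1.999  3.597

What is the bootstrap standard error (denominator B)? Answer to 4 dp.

Bootstrap SE is the standard deviation of the 8 replicate medians.
Mean of replicates: (2.739 + 3.373 + 2.149 + 2.062 + 2.250 + 2.292 + 1.999 + 3.597) / 8 = 20.46100 / 8 = 2.55762
Sum of squared deviations: (+0.18138)² + (+0.81538)² + (−0.40862)² + (−0.49562)² + (−0.30762)² + (−0.26562)² + (−0.55862)² + (+1.03938)² = 2.66790
Variance = 2.66790 / 8 = 0.33349
SE* = √0.33349

SE* = 0.5775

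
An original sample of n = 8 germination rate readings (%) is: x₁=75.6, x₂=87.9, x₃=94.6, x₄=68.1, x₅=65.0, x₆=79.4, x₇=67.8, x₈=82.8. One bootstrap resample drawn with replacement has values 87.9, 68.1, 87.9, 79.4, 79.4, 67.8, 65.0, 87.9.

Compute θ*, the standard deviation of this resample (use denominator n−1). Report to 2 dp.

θ* = 9.78

Mean = 77.9250; sum of squared deviations = 668.9550
s² = 668.9550 / 7 = 95.5650
s = √95.5650 = 9.78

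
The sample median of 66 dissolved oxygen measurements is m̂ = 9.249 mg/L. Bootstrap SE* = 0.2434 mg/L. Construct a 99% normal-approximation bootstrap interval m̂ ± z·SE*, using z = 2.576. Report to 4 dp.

Margin = 2.576 × 0.2434 = 0.62700
Interval: 9.249 ± 0.62700

(8.6220, 9.8760)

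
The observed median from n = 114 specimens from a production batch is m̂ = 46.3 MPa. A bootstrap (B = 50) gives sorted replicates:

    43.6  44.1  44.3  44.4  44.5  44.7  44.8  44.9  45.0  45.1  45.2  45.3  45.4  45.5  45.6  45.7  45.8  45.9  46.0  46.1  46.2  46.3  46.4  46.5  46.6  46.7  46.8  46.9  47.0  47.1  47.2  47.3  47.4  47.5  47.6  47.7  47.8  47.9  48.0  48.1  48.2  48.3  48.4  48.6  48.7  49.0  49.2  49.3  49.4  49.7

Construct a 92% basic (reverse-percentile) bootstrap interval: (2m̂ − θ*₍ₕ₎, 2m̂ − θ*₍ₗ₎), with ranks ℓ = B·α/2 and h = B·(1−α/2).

(43.3, 48.5)

Percentile endpoints at ranks 2 and 48: θ*₍2₎ = 44.1, θ*₍48₎ = 49.3.
Basic interval reflects these around m̂:
  lower = 2 × 46.3 − 49.3 = 43.3
  upper = 2 × 46.3 − 44.1 = 48.5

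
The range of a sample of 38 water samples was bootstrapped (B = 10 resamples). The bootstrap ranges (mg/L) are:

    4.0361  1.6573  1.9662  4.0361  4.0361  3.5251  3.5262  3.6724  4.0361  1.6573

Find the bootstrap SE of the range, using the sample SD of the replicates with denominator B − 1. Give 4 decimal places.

SE* = 1.0280

Bootstrap SE is the standard deviation of the 10 replicate ranges.
Mean of replicates: (4.0361 + 1.6573 + 1.9662 + 4.0361 + 4.0361 + 3.5251 + 3.5262 + 3.6724 + 4.0361 + 1.6573) / 10 = 32.14890 / 10 = 3.21489
Sum of squared deviations: (+0.82121)² + (−1.55759)² + (−1.24869)² + (+0.82121)² + (+0.82121)² + (+0.31021)² + (+0.31131)² + (+0.45751)² + (+0.82121)² + (−1.55759)² = 9.51140
Variance = 9.51140 / 9 = 1.05682
SE* = √1.05682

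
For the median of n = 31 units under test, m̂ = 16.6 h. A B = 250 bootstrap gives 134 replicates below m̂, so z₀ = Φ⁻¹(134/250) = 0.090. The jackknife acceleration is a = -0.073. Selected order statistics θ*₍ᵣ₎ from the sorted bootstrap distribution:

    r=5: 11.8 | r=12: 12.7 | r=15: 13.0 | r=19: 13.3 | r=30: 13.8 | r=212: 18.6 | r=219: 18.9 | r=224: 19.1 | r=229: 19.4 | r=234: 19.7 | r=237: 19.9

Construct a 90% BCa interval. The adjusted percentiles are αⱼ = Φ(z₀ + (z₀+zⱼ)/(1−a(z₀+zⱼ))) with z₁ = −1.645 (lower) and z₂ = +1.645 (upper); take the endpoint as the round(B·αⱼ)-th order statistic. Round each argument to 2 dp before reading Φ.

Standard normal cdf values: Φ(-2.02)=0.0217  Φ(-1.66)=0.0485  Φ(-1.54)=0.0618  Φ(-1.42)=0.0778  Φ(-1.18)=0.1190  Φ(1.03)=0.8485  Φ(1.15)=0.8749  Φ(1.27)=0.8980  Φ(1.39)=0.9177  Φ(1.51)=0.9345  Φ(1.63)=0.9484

Lower: z₀ + z₁ = 0.090 + (-1.645) = -1.555; 1 − a(z₀+z₁) = 1 − (-0.073)(-1.555) = 0.8865; argument = 0.090 + (-1.555)/0.8865 = -1.6641 → -1.66.
α₁ = Φ(-1.66) = 0.0485; rank = round(250 × 0.0485) = 12; θ*₍12₎ = 12.7.
Upper: z₀ + z₂ = 1.735; 1 − a(z₀+z₂) = 1.1267; argument = 1.6300 → 1.63; α₂ = 0.9484; rank = 237; θ*₍237₎ = 19.9.

(12.7, 19.9)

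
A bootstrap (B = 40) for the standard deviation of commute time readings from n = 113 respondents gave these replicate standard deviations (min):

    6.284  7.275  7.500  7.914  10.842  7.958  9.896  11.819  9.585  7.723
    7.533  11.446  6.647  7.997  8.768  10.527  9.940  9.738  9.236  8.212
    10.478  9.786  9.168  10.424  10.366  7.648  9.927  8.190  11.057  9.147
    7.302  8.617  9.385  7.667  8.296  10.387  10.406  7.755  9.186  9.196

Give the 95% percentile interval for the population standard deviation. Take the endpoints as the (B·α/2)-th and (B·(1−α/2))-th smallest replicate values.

(6.284, 11.446)

Sorted replicates: 6.284, 6.647, 7.275, 7.302, 7.500, 7.533, 7.648, 7.667, 7.723, 7.755, 7.914, 7.958, 7.997, 8.190, 8.212, 8.296, 8.617, 8.768, 9.147, 9.168, 9.186, 9.196, 9.236, 9.385, 9.585, 9.738, 9.786, 9.896, 9.927, 9.940, 10.366, 10.387, 10.406, 10.424, 10.478, 10.527, 10.842, 11.057, 11.446, 11.819
α = 0.05; lower rank = 40 × 0.025 = 1; upper rank = 40 × 0.975 = 39.
The 1st smallest replicate is 6.284; the 39th is 11.446.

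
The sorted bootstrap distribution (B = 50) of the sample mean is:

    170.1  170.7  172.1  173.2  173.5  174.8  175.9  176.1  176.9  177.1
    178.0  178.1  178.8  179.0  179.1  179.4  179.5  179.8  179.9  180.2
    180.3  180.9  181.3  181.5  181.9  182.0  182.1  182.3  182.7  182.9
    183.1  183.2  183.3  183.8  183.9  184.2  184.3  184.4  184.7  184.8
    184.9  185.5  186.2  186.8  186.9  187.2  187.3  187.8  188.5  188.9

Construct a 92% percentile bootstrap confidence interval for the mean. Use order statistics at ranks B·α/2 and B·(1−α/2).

(170.7, 187.8)

α = 0.08; lower rank = 50 × 0.040 = 2; upper rank = 50 × 0.960 = 48.
The 2nd smallest replicate is 170.7; the 48th is 187.8.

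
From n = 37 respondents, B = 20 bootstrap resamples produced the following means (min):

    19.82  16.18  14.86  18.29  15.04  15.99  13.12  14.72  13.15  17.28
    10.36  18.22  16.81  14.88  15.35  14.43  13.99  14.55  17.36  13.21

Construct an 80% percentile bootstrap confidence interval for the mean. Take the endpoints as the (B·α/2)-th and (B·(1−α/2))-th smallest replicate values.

(13.12, 18.22)

Sorted replicates: 10.36, 13.12, 13.15, 13.21, 13.99, 14.43, 14.55, 14.72, 14.86, 14.88, 15.04, 15.35, 15.99, 16.18, 16.81, 17.28, 17.36, 18.22, 18.29, 19.82
α = 0.20; lower rank = 20 × 0.100 = 2; upper rank = 20 × 0.900 = 18.
The 2nd smallest replicate is 13.12; the 18th is 18.22.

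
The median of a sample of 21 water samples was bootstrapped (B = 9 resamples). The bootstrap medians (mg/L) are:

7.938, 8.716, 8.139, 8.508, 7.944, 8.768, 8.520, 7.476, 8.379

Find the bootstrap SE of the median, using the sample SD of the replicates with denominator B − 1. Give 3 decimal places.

Bootstrap SE is the standard deviation of the 9 replicate medians.
Mean of replicates: (7.938 + 8.716 + 8.139 + 8.508 + 7.944 + 8.768 + 8.520 + 7.476 + 8.379) / 9 = 74.38800 / 9 = 8.26533
Sum of squared deviations: (−0.32733)² + (+0.45067)² + (−0.12633)² + (+0.24267)² + (−0.32133)² + (+0.50267)² + (+0.25467)² + (−0.78933)² + (+0.11367)² = 1.44185
Variance = 1.44185 / 8 = 0.18023
SE* = √0.18023

SE* = 0.425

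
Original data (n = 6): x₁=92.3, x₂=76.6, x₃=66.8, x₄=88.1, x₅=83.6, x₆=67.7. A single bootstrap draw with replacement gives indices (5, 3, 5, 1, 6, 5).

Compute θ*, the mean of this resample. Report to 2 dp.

θ* = 79.60

Resample values: 83.6, 66.8, 83.6, 92.3, 67.7, 83.6.
Mean = (83.6 + 66.8 + 83.6 + 92.3 + 67.7 + 83.6) / 6 = 477.60 / 6 = 79.60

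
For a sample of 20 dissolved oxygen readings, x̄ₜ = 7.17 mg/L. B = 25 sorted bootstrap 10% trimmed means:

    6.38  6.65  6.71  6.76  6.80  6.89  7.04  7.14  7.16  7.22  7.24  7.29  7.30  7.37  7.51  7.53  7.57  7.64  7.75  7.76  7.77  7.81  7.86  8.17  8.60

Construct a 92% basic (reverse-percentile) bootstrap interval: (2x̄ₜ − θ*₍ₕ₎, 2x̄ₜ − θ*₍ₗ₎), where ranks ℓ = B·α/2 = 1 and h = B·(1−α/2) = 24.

(6.17, 7.96)

Percentile endpoints at ranks 1 and 24: θ*₍1₎ = 6.38, θ*₍24₎ = 8.17.
Basic interval reflects these around x̄ₜ:
  lower = 2 × 7.17 − 8.17 = 6.17
  upper = 2 × 7.17 − 6.38 = 7.96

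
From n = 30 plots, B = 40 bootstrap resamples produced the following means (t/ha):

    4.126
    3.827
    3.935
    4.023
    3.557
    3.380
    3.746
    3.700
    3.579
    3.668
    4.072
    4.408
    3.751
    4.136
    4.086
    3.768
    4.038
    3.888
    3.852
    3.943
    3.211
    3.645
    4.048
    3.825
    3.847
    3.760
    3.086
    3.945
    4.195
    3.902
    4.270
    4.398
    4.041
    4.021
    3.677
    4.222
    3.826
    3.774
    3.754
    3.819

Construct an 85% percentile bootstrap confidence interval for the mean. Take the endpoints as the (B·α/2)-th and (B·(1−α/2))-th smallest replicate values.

(3.380, 4.222)

Sorted replicates: 3.086, 3.211, 3.380, 3.557, 3.579, 3.645, 3.668, 3.677, 3.700, 3.746, 3.751, 3.754, 3.760, 3.768, 3.774, 3.819, 3.825, 3.826, 3.827, 3.847, 3.852, 3.888, 3.902, 3.935, 3.943, 3.945, 4.021, 4.023, 4.038, 4.041, 4.048, 4.072, 4.086, 4.126, 4.136, 4.195, 4.222, 4.270, 4.398, 4.408
α = 0.15; lower rank = 40 × 0.075 = 3; upper rank = 40 × 0.925 = 37.
The 3rd smallest replicate is 3.380; the 37th is 4.222.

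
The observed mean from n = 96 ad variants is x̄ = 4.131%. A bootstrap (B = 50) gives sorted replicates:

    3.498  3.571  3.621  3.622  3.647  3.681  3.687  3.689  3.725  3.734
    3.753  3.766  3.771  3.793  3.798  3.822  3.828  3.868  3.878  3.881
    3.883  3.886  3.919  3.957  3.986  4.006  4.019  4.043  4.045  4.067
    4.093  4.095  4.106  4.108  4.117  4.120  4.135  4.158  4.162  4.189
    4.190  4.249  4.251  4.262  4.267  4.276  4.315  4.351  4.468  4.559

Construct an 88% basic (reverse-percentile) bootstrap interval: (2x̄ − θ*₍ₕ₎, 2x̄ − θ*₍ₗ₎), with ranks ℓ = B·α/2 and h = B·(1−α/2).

Percentile endpoints at ranks 3 and 47: θ*₍3₎ = 3.621, θ*₍47₎ = 4.315.
Basic interval reflects these around x̄:
  lower = 2 × 4.131 − 4.315 = 3.947
  upper = 2 × 4.131 − 3.621 = 4.641

(3.947, 4.641)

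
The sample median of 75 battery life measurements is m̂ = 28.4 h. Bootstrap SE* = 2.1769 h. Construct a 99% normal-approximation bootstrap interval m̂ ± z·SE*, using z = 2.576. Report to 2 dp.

Margin = 2.576 × 2.1769 = 5.608
Interval: 28.4 ± 5.608

(22.79, 34.01)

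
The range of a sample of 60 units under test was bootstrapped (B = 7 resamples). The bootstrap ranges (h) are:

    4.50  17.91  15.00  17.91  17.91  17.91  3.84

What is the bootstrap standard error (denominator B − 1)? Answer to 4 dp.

SE* = 6.5106

Bootstrap SE is the standard deviation of the 7 replicate ranges.
Mean of replicates: (4.50 + 17.91 + 15.00 + 17.91 + 17.91 + 17.91 + 3.84) / 7 = 94.98000 / 7 = 13.56857
Sum of squared deviations: (−9.06857)² + (+4.34143)² + (+1.43143)² + (+4.34143)² + (+4.34143)² + (+4.34143)² + (−9.72857)² = 254.32509
Variance = 254.32509 / 6 = 42.38751
SE* = √42.38751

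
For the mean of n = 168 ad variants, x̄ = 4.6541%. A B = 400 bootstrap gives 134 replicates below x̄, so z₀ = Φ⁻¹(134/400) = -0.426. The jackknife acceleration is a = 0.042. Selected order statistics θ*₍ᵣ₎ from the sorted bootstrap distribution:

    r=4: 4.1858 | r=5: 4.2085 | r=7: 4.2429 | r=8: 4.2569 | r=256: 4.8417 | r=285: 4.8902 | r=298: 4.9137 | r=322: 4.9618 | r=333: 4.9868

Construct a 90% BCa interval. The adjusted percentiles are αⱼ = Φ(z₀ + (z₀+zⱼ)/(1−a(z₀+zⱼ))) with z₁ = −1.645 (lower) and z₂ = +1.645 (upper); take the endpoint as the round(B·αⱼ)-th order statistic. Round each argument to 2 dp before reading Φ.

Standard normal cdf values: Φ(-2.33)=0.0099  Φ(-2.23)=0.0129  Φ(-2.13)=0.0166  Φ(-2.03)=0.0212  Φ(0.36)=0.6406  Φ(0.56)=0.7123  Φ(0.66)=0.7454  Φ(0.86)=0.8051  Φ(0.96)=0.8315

Lower: z₀ + z₁ = -0.426 + (-1.645) = -2.071; 1 − a(z₀+z₁) = 1 − (0.042)(-2.071) = 1.0870; argument = -0.426 + (-2.071)/1.0870 = -2.3313 → -2.33.
α₁ = Φ(-2.33) = 0.0099; rank = round(400 × 0.0099) = 4; θ*₍4₎ = 4.1858.
Upper: z₀ + z₂ = 1.219; 1 − a(z₀+z₂) = 0.9488; argument = 0.8588 → 0.86; α₂ = 0.8051; rank = 322; θ*₍322₎ = 4.9618.

(4.1858, 4.9618)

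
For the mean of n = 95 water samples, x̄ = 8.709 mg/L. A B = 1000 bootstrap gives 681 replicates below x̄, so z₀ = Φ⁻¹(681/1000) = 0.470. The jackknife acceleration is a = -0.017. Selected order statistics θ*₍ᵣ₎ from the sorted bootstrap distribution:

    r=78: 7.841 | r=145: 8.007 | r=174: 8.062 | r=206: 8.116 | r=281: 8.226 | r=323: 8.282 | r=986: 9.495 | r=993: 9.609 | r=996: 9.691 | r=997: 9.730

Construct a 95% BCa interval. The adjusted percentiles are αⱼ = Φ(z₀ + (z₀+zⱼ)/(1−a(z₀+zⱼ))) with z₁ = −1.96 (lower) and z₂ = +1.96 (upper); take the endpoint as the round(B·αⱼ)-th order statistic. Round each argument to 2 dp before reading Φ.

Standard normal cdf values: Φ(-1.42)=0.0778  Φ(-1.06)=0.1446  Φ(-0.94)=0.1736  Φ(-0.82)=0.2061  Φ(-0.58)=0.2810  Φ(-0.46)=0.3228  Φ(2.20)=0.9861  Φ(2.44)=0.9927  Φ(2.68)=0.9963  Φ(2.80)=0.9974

(8.007, 9.730)

Lower: z₀ + z₁ = 0.470 + (-1.960) = -1.490; 1 − a(z₀+z₁) = 1 − (-0.017)(-1.490) = 0.9747; argument = 0.470 + (-1.490)/0.9747 = -1.0587 → -1.06.
α₁ = Φ(-1.06) = 0.1446; rank = round(1000 × 0.1446) = 145; θ*₍145₎ = 8.007.
Upper: z₀ + z₂ = 2.430; 1 − a(z₀+z₂) = 1.0413; argument = 2.8036 → 2.80; α₂ = 0.9974; rank = 997; θ*₍997₎ = 9.730.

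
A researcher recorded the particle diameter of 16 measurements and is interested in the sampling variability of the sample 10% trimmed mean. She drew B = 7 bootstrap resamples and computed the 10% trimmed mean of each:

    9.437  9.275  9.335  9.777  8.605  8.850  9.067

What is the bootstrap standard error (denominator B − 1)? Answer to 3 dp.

SE* = 0.389

Bootstrap SE is the standard deviation of the 7 replicate 10% trimmed means.
Mean of replicates: (9.437 + 9.275 + 9.335 + 9.777 + 8.605 + 8.850 + 9.067) / 7 = 64.3460 / 7 = 9.1923
Sum of squared deviations: (+0.2447)² + (+0.0827)² + (+0.1427)² + (+0.5847)² + (−0.5873)² + (−0.3423)² + (−0.1253)² = 0.9067
Variance = 0.9067 / 6 = 0.1511
SE* = √0.1511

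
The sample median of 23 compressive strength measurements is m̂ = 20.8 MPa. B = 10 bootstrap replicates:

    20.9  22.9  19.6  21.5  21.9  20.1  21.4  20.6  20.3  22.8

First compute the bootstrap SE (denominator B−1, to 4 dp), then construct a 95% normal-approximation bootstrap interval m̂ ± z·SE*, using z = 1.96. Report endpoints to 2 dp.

Mean of replicates = 21.2000; sum of squared deviations = 11.1000; SE* = √(11.1000/9) = 1.1106
Margin = 1.96 × 1.1106 = 2.177
Interval: 20.8 ± 2.177

(18.62, 22.98)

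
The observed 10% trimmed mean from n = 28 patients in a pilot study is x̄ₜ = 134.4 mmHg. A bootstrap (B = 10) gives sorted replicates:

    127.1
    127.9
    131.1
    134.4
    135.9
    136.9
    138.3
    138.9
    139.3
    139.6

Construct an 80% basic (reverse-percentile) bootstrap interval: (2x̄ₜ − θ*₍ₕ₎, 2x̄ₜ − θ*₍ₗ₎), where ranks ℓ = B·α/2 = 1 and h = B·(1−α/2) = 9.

Percentile endpoints at ranks 1 and 9: θ*₍1₎ = 127.1, θ*₍9₎ = 139.3.
Basic interval reflects these around x̄ₜ:
  lower = 2 × 134.4 − 139.3 = 129.5
  upper = 2 × 134.4 − 127.1 = 141.7

(129.5, 141.7)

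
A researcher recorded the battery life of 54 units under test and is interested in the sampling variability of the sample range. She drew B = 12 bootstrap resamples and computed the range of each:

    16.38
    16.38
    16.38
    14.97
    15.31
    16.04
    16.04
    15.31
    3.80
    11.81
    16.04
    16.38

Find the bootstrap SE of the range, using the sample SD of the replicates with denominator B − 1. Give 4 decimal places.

SE* = 3.6238

Bootstrap SE is the standard deviation of the 12 replicate ranges.
Mean of replicates: (16.38 + 16.38 + 16.38 + 14.97 + 15.31 + 16.04 + 16.04 + 15.31 + 3.80 + 11.81 + 16.04 + 16.38) / 12 = 174.84000 / 12 = 14.57000
Sum of squared deviations: (+1.81000)² + (+1.81000)² + (+1.81000)² + (+0.40000)² + (+0.74000)² + (+1.47000)² + (+1.47000)² + (+0.74000)² + (−10.77000)² + (−2.76000)² + (+1.47000)² + (+1.81000)² = 144.45280
Variance = 144.45280 / 11 = 13.13207
SE* = √13.13207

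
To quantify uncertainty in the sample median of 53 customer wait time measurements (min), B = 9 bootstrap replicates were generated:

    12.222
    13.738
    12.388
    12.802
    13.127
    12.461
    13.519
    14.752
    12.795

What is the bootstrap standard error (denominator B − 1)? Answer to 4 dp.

Bootstrap SE is the standard deviation of the 9 replicate medians.
Mean of replicates: (12.222 + 13.738 + 12.388 + 12.802 + 13.127 + 12.461 + 13.519 + 14.752 + 12.795) / 9 = 117.80400 / 9 = 13.08933
Sum of squared deviations: (−0.86733)² + (+0.64867)² + (−0.70133)² + (−0.28733)² + (+0.03767)² + (−0.62833)² + (+0.42967)² + (+1.66267)² + (−0.29433)² = 5.17939
Variance = 5.17939 / 8 = 0.64742
SE* = √0.64742

SE* = 0.8046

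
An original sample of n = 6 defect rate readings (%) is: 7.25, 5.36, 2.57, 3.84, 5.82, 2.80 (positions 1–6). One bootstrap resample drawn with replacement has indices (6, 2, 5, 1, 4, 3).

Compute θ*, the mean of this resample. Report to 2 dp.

θ* = 4.61

Resample values: 2.80, 5.36, 5.82, 7.25, 3.84, 2.57.
Mean = (2.80 + 5.36 + 5.82 + 7.25 + 3.84 + 2.57) / 6 = 27.640 / 6 = 4.61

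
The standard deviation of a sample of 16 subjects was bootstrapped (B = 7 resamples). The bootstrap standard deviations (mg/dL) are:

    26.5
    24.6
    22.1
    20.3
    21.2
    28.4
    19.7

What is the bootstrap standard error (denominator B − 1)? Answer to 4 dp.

SE* = 3.3100

Bootstrap SE is the standard deviation of the 7 replicate standard deviations.
Mean of replicates: (26.5 + 24.6 + 22.1 + 20.3 + 21.2 + 28.4 + 19.7) / 7 = 162.80000 / 7 = 23.25714
Sum of squared deviations: (+3.24286)² + (+1.34286)² + (−1.15714)² + (−2.95714)² + (−2.05714)² + (+5.14286)² + (−3.55714)² = 65.73714
Variance = 65.73714 / 6 = 10.95619
SE* = √10.95619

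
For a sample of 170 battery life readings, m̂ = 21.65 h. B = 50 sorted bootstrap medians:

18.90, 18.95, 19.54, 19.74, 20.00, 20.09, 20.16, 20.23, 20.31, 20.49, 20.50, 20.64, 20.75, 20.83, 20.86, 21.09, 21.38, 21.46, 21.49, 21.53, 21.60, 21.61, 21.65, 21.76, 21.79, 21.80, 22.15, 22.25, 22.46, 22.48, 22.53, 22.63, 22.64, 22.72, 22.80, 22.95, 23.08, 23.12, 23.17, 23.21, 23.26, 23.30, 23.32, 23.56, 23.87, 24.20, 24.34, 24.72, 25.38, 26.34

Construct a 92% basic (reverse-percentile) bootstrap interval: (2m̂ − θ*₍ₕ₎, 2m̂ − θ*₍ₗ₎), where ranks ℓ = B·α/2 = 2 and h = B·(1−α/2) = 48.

Percentile endpoints at ranks 2 and 48: θ*₍2₎ = 18.95, θ*₍48₎ = 24.72.
Basic interval reflects these around m̂:
  lower = 2 × 21.65 − 24.72 = 18.58
  upper = 2 × 21.65 − 18.95 = 24.35

(18.58, 24.35)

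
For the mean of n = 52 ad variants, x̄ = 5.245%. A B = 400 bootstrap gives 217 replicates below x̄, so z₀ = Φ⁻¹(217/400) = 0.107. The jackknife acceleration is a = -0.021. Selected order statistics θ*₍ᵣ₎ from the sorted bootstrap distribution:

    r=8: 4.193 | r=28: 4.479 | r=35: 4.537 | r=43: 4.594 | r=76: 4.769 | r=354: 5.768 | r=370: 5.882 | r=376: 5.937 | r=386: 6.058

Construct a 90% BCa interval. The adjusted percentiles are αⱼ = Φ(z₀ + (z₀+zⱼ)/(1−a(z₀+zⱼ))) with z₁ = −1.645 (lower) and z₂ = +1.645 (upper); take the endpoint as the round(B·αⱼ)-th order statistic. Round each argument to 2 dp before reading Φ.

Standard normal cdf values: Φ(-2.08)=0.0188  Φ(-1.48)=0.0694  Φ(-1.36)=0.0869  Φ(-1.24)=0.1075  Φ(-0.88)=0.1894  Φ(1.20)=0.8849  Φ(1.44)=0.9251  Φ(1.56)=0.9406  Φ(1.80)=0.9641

(4.479, 6.058)

Lower: z₀ + z₁ = 0.107 + (-1.645) = -1.538; 1 − a(z₀+z₁) = 1 − (-0.021)(-1.538) = 0.9677; argument = 0.107 + (-1.538)/0.9677 = -1.4823 → -1.48.
α₁ = Φ(-1.48) = 0.0694; rank = round(400 × 0.0694) = 28; θ*₍28₎ = 4.479.
Upper: z₀ + z₂ = 1.752; 1 − a(z₀+z₂) = 1.0368; argument = 1.7968 → 1.80; α₂ = 0.9641; rank = 386; θ*₍386₎ = 6.058.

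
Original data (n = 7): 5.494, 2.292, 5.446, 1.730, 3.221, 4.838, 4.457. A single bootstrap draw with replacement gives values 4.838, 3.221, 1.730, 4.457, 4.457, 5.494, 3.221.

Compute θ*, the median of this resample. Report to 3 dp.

θ* = 4.457

Sorted: 1.730, 3.221, 3.221, 4.457, 4.457, 4.838, 5.494
Median = middle value = 4.457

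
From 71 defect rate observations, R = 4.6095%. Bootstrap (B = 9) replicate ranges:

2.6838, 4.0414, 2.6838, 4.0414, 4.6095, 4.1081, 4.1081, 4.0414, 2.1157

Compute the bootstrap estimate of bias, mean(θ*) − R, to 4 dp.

mean(θ*) = (2.6838 + 4.0414 + 2.6838 + 4.0414 + 4.6095 + 4.1081 + 4.1081 + 4.0414 + 2.1157) / 9 = 3.60369
bias = 3.60369 − 4.6095

bias = −1.0058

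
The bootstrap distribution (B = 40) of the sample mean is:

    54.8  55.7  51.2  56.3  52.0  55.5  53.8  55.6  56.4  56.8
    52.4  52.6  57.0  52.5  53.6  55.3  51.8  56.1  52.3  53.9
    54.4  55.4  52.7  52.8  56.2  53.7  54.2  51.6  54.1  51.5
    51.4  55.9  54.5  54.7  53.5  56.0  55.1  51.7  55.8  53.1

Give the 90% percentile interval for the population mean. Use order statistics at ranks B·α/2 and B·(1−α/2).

(51.4, 56.4)

Sorted replicates: 51.2, 51.4, 51.5, 51.6, 51.7, 51.8, 52.0, 52.3, 52.4, 52.5, 52.6, 52.7, 52.8, 53.1, 53.5, 53.6, 53.7, 53.8, 53.9, 54.1, 54.2, 54.4, 54.5, 54.7, 54.8, 55.1, 55.3, 55.4, 55.5, 55.6, 55.7, 55.8, 55.9, 56.0, 56.1, 56.2, 56.3, 56.4, 56.8, 57.0
α = 0.10; lower rank = 40 × 0.050 = 2; upper rank = 40 × 0.950 = 38.
The 2nd smallest replicate is 51.4; the 38th is 56.4.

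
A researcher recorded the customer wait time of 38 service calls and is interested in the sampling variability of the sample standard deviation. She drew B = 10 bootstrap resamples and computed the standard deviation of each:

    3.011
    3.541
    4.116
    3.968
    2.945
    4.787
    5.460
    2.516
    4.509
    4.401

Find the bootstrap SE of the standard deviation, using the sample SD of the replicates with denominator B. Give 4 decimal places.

Bootstrap SE is the standard deviation of the 10 replicate standard deviations.
Mean of replicates: (3.011 + 3.541 + 4.116 + 3.968 + 2.945 + 4.787 + 5.460 + 2.516 + 4.509 + 4.401) / 10 = 39.25400 / 10 = 3.92540
Sum of squared deviations: (−0.91440)² + (−0.38440)² + (+0.19060)² + (+0.04260)² + (−0.98040)² + (+0.86160)² + (+1.53460)² + (−1.40940)² + (+0.58360)² + (+0.47560)² = 7.63376
Variance = 7.63376 / 10 = 0.76338
SE* = √0.76338

SE* = 0.8737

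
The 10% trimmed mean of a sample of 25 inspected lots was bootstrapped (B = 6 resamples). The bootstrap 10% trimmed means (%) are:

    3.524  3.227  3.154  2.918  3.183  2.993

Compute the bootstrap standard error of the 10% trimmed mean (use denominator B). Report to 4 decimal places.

SE* = 0.1931

Bootstrap SE is the standard deviation of the 6 replicate 10% trimmed means.
Mean of replicates: (3.524 + 3.227 + 3.154 + 2.918 + 3.183 + 2.993) / 6 = 18.99900 / 6 = 3.16650
Sum of squared deviations: (+0.35750)² + (+0.06050)² + (−0.01250)² + (−0.24850)² + (+0.01650)² + (−0.17350)² = 0.22375
Variance = 0.22375 / 6 = 0.03729
SE* = √0.03729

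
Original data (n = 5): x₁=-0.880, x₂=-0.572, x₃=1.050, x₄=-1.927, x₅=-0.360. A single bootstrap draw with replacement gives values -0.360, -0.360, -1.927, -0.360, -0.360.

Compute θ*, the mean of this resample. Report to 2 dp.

θ* = -0.67

Mean = ((-0.360) + (-0.360) + (-1.927) + (-0.360) + (-0.360)) / 5 = -3.3670 / 5 = -0.67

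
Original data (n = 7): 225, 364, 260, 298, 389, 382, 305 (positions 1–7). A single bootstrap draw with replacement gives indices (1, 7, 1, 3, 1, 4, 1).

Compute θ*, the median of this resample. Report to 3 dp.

θ* = 225.000

Resample values: 225, 305, 225, 260, 225, 298, 225.
Sorted: 225, 225, 225, 225, 260, 298, 305
Median = middle value = 225.000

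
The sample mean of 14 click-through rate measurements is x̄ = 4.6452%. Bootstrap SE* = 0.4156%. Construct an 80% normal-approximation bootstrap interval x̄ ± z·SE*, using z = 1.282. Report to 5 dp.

(4.11240, 5.17800)

Margin = 1.282 × 0.4156 = 0.532799
Interval: 4.6452 ± 0.532799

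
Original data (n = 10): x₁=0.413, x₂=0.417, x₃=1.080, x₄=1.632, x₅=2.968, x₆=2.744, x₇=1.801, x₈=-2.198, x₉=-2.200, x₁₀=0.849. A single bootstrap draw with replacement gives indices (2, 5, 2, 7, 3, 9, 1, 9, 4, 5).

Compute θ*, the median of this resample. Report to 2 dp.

θ* = 0.75

Resample values: 0.417, 2.968, 0.417, 1.801, 1.080, -2.200, 0.413, -2.200, 1.632, 2.968.
Sorted: -2.200, -2.200, 0.413, 0.417, 0.417, 1.080, 1.632, 1.801, 2.968, 2.968
Median = average of the two middle values = 0.75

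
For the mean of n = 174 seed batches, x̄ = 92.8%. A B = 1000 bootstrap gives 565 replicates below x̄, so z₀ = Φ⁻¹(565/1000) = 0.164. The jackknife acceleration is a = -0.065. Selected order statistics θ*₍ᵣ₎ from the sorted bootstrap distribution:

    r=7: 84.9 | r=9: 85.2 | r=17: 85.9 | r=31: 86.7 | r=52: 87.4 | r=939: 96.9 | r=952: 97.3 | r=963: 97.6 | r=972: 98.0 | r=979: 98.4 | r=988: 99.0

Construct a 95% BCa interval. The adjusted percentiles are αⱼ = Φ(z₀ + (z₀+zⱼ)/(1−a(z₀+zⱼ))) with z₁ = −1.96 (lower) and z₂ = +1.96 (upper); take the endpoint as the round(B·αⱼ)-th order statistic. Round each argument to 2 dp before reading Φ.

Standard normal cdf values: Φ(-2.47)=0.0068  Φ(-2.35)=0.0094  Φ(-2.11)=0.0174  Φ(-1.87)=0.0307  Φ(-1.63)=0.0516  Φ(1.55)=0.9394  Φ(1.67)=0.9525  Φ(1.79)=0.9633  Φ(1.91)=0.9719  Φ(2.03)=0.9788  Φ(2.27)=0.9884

(86.7, 98.4)

Lower: z₀ + z₁ = 0.164 + (-1.960) = -1.796; 1 − a(z₀+z₁) = 1 − (-0.065)(-1.796) = 0.8833; argument = 0.164 + (-1.796)/0.8833 = -1.8694 → -1.87.
α₁ = Φ(-1.87) = 0.0307; rank = round(1000 × 0.0307) = 31; θ*₍31₎ = 86.7.
Upper: z₀ + z₂ = 2.124; 1 − a(z₀+z₂) = 1.1381; argument = 2.0303 → 2.03; α₂ = 0.9788; rank = 979; θ*₍979₎ = 98.4.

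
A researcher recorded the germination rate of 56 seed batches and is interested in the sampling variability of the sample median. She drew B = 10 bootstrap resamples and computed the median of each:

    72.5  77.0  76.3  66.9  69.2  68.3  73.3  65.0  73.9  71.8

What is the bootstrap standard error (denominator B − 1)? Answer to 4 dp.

SE* = 3.9757

Bootstrap SE is the standard deviation of the 10 replicate medians.
Mean of replicates: (72.5 + 77.0 + 76.3 + 66.9 + 69.2 + 68.3 + 73.3 + 65.0 + 73.9 + 71.8) / 10 = 714.20000 / 10 = 71.42000
Sum of squared deviations: (+1.08000)² + (+5.58000)² + (+4.88000)² + (−4.52000)² + (−2.22000)² + (−3.12000)² + (+1.88000)² + (−6.42000)² + (+2.48000)² + (+0.38000)² = 142.25600
Variance = 142.25600 / 9 = 15.80622
SE* = √15.80622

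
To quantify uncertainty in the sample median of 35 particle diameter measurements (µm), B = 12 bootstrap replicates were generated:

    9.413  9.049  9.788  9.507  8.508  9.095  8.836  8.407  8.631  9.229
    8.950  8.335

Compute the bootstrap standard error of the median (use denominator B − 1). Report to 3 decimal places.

Bootstrap SE is the standard deviation of the 12 replicate medians.
Mean of replicates: (9.413 + 9.049 + 9.788 + 9.507 + 8.508 + 9.095 + 8.836 + 8.407 + 8.631 + 9.229 + 8.950 + 8.335) / 12 = 107.7480 / 12 = 8.9790
Sum of squared deviations: (+0.4340)² + (+0.0700)² + (+0.8090)² + (+0.5280)² + (−0.4710)² + (+0.1160)² + (−0.1430)² + (−0.5720)² + (−0.3480)² + (+0.2500)² + (−0.0290)² + (−0.6440)² = 2.3086
Variance = 2.3086 / 11 = 0.2099
SE* = √0.2099

SE* = 0.458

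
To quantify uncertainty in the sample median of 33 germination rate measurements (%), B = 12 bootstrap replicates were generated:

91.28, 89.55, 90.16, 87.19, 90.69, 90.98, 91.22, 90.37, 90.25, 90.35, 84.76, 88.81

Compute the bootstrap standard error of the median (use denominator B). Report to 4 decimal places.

SE* = 1.8321

Bootstrap SE is the standard deviation of the 12 replicate medians.
Mean of replicates: (91.28 + 89.55 + 90.16 + 87.19 + 90.69 + 90.98 + 91.22 + 90.37 + 90.25 + 90.35 + 84.76 + 88.81) / 12 = 1075.61000 / 12 = 89.63417
Sum of squared deviations: (+1.64583)² + (−0.08417)² + (+0.52583)² + (−2.44417)² + (+1.05583)² + (+1.34583)² + (+1.58583)² + (+0.73583)² + (+0.61583)² + (+0.71583)² + (−4.87417)² + (−0.82417)² = 40.27709
Variance = 40.27709 / 12 = 3.35642
SE* = √3.35642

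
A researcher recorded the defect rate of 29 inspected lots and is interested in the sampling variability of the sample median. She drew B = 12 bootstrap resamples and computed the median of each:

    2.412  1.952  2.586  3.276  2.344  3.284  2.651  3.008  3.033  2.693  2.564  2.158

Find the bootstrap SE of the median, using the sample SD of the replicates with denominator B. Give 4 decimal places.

SE* = 0.4041

Bootstrap SE is the standard deviation of the 12 replicate medians.
Mean of replicates: (2.412 + 1.952 + 2.586 + 3.276 + 2.344 + 3.284 + 2.651 + 3.008 + 3.033 + 2.693 + 2.564 + 2.158) / 12 = 31.96100 / 12 = 2.66342
Sum of squared deviations: (−0.25142)² + (−0.71142)² + (−0.07742)² + (+0.61258)² + (−0.31942)² + (+0.62058)² + (−0.01242)² + (+0.34458)² + (+0.36958)² + (+0.02958)² + (−0.09942)² + (−0.50542)² = 1.95941
Variance = 1.95941 / 12 = 0.16328
SE* = √0.16328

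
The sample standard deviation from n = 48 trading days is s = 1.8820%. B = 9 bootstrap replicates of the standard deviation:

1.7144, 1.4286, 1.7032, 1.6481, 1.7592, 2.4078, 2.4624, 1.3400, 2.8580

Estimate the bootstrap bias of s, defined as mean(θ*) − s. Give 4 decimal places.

mean(θ*) = (1.7144 + 1.4286 + 1.7032 + 1.6481 + 1.7592 + 2.4078 + 2.4624 + 1.3400 + 2.8580) / 9 = 1.92463
bias = 1.92463 − 1.8820

bias = +0.0426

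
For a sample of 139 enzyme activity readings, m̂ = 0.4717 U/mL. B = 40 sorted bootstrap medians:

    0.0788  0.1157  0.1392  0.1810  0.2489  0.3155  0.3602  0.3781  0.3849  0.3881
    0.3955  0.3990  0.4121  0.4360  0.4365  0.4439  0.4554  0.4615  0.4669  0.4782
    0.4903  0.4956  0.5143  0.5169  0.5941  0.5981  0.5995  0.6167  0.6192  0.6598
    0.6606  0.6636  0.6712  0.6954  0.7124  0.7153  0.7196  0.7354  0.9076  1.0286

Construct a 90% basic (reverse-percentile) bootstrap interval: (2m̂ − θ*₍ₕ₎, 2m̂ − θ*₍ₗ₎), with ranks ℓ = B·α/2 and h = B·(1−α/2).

Percentile endpoints at ranks 2 and 38: θ*₍2₎ = 0.1157, θ*₍38₎ = 0.7354.
Basic interval reflects these around m̂:
  lower = 2 × 0.4717 − 0.7354 = 0.2080
  upper = 2 × 0.4717 − 0.1157 = 0.8277

(0.2080, 0.8277)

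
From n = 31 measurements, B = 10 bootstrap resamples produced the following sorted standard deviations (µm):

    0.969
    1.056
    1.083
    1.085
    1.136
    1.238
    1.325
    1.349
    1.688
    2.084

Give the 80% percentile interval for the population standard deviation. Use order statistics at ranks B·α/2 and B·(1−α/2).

α = 0.20; lower rank = 10 × 0.100 = 1; upper rank = 10 × 0.900 = 9.
The 1st smallest replicate is 0.969; the 9th is 1.688.

(0.969, 1.688)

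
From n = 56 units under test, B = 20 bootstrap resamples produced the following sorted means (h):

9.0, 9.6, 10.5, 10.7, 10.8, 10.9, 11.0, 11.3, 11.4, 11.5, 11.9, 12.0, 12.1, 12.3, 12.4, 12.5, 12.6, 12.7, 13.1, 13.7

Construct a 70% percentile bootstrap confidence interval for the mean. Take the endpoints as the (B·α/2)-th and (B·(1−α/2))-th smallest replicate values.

(10.5, 12.6)

α = 0.30; lower rank = 20 × 0.150 = 3; upper rank = 20 × 0.850 = 17.
The 3rd smallest replicate is 10.5; the 17th is 12.6.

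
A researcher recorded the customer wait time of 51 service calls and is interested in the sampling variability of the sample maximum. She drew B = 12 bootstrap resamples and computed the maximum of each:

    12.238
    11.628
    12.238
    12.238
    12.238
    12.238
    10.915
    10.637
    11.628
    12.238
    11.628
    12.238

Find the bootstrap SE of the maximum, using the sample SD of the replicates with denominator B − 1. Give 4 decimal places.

SE* = 0.5678

Bootstrap SE is the standard deviation of the 12 replicate maximums.
Mean of replicates: (12.238 + 11.628 + 12.238 + 12.238 + 12.238 + 12.238 + 10.915 + 10.637 + 11.628 + 12.238 + 11.628 + 12.238) / 12 = 142.10200 / 12 = 11.84183
Sum of squared deviations: (+0.39617)² + (−0.21383)² + (+0.39617)² + (+0.39617)² + (+0.39617)² + (+0.39617)² + (−0.92683)² + (−1.20483)² + (−0.21383)² + (+0.39617)² + (−0.21383)² + (+0.39617)² = 3.54645
Variance = 3.54645 / 11 = 0.32240
SE* = √0.32240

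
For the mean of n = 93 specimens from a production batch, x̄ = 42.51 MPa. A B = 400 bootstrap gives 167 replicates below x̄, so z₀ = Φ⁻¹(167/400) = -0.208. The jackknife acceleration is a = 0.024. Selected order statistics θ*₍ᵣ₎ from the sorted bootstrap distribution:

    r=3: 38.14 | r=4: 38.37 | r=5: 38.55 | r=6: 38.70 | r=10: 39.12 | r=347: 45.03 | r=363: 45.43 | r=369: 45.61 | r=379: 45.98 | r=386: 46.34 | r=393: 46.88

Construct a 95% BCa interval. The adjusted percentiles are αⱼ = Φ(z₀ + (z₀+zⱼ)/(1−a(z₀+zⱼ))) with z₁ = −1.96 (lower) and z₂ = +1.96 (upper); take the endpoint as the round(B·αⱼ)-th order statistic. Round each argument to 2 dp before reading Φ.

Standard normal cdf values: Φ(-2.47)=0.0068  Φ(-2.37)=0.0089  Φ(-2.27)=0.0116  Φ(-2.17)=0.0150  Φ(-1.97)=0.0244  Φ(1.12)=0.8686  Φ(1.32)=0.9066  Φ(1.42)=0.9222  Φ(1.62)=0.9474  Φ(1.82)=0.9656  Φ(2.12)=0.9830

Lower: z₀ + z₁ = -0.208 + (-1.960) = -2.168; 1 − a(z₀+z₁) = 1 − (0.024)(-2.168) = 1.0520; argument = -0.208 + (-2.168)/1.0520 = -2.2688 → -2.27.
α₁ = Φ(-2.27) = 0.0116; rank = round(400 × 0.0116) = 5; θ*₍5₎ = 38.55.
Upper: z₀ + z₂ = 1.752; 1 − a(z₀+z₂) = 0.9580; argument = 1.6209 → 1.62; α₂ = 0.9474; rank = 379; θ*₍379₎ = 45.98.

(38.55, 45.98)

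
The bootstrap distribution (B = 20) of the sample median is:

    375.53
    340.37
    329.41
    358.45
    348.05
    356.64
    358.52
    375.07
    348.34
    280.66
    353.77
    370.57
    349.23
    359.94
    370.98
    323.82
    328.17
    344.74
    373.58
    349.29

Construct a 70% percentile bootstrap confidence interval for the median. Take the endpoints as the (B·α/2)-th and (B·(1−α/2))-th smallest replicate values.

(328.17, 370.98)

Sorted replicates: 280.66, 323.82, 328.17, 329.41, 340.37, 344.74, 348.05, 348.34, 349.23, 349.29, 353.77, 356.64, 358.45, 358.52, 359.94, 370.57, 370.98, 373.58, 375.07, 375.53
α = 0.30; lower rank = 20 × 0.150 = 3; upper rank = 20 × 0.850 = 17.
The 3rd smallest replicate is 328.17; the 17th is 370.98.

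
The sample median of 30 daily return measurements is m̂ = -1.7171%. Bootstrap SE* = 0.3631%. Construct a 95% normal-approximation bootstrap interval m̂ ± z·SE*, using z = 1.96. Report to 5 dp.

(-2.42878, -1.00542)

Margin = 1.96 × 0.3631 = 0.711676
Interval: -1.7171 ± 0.711676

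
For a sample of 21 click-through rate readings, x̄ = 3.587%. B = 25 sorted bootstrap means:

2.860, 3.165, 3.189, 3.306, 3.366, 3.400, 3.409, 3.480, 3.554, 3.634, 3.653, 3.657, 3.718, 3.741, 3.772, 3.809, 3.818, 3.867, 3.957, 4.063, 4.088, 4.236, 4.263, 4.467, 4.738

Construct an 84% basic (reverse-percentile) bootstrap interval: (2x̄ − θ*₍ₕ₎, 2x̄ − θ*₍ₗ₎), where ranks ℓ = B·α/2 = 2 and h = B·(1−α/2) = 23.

(2.911, 4.009)

Percentile endpoints at ranks 2 and 23: θ*₍2₎ = 3.165, θ*₍23₎ = 4.263.
Basic interval reflects these around x̄:
  lower = 2 × 3.587 − 4.263 = 2.911
  upper = 2 × 3.587 − 3.165 = 4.009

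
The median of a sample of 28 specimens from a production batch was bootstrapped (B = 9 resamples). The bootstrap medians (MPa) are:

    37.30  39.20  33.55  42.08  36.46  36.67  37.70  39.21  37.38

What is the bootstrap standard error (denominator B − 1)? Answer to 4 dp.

SE* = 2.3396

Bootstrap SE is the standard deviation of the 9 replicate medians.
Mean of replicates: (37.30 + 39.20 + 33.55 + 42.08 + 36.46 + 36.67 + 37.70 + 39.21 + 37.38) / 9 = 339.55000 / 9 = 37.72778
Sum of squared deviations: (−0.42778)² + (+1.47222)² + (−4.17778)² + (+4.35222)² + (−1.26778)² + (−1.05778)² + (−0.02778)² + (+1.48222)² + (−0.34778)² = 43.79096
Variance = 43.79096 / 8 = 5.47387
SE* = √5.47387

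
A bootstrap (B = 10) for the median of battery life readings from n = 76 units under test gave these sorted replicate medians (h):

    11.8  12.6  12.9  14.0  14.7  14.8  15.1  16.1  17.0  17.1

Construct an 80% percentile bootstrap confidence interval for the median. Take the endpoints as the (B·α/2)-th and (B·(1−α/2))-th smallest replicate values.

(11.8, 17.0)

α = 0.20; lower rank = 10 × 0.100 = 1; upper rank = 10 × 0.900 = 9.
The 1st smallest replicate is 11.8; the 9th is 17.0.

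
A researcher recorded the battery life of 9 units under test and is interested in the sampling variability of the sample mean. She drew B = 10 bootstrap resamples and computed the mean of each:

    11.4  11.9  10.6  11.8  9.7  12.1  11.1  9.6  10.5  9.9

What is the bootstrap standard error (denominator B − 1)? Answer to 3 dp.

Bootstrap SE is the standard deviation of the 10 replicate means.
Mean of replicates: (11.4 + 11.9 + 10.6 + 11.8 + 9.7 + 12.1 + 11.1 + 9.6 + 10.5 + 9.9) / 10 = 108.6000 / 10 = 10.8600
Sum of squared deviations: (+0.5400)² + (+1.0400)² + (−0.2600)² + (+0.9400)² + (−1.1600)² + (+1.2400)² + (+0.2400)² + (−1.2600)² + (−0.3600)² + (−0.9600)² = 7.9040
Variance = 7.9040 / 9 = 0.8782
SE* = √0.8782

SE* = 0.937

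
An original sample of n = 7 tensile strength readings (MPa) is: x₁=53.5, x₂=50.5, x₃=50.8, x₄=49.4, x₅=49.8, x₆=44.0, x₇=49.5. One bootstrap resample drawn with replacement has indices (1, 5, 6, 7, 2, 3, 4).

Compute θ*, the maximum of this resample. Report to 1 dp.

θ* = 53.5

Resample values: 53.5, 49.8, 44.0, 49.5, 50.5, 50.8, 49.4.
Maximum = 53.5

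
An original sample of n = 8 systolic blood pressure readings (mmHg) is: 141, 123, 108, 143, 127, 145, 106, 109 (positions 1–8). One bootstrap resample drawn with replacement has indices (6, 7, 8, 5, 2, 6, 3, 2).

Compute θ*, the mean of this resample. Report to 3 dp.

θ* = 123.250

Resample values: 145, 106, 109, 127, 123, 145, 108, 123.
Mean = (145 + 106 + 109 + 127 + 123 + 145 + 108 + 123) / 8 = 986.0 / 8 = 123.250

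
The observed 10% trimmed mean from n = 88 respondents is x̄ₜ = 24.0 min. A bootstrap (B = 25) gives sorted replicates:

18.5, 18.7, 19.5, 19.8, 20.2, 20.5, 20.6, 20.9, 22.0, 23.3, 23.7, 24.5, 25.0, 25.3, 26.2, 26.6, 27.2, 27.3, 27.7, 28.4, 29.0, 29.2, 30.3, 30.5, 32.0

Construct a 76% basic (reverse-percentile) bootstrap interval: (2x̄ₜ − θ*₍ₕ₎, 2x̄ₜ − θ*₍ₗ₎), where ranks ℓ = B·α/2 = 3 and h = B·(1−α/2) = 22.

(18.8, 28.5)

Percentile endpoints at ranks 3 and 22: θ*₍3₎ = 19.5, θ*₍22₎ = 29.2.
Basic interval reflects these around x̄ₜ:
  lower = 2 × 24.0 − 29.2 = 18.8
  upper = 2 × 24.0 − 19.5 = 28.5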